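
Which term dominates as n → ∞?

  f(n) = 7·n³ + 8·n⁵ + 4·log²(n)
8·n⁵

Looking at each term:
  - 7·n³ is O(n³)
  - 8·n⁵ is O(n⁵)
  - 4·log²(n) is O(log² n)

The term 8·n⁵ (O(n⁵)) grows fastest and dominates all others.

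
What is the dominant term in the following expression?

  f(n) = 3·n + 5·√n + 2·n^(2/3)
3·n

Looking at each term:
  - 3·n is O(n)
  - 5·√n is O(√n)
  - 2·n^(2/3) is O(n^(2/3))

The term 3·n (O(n)) grows fastest and dominates all others.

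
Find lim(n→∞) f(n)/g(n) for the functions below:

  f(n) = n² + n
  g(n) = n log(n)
∞

Since n² + n (O(n²)) grows faster than n log(n) (O(n log n)),
the ratio f(n)/g(n) → ∞ as n → ∞.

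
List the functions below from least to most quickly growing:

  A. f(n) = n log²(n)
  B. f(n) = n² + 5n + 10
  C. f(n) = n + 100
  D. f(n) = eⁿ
C < A < B < D

Comparing growth rates:
C = n + 100 is O(n)
A = n log²(n) is O(n log² n)
B = n² + 5n + 10 is O(n²)
D = eⁿ is O(eⁿ)

Therefore, the order from slowest to fastest is: C < A < B < D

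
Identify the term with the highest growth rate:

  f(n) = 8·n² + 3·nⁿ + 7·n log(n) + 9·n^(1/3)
3·nⁿ

Looking at each term:
  - 8·n² is O(n²)
  - 3·nⁿ is O(nⁿ)
  - 7·n log(n) is O(n log n)
  - 9·n^(1/3) is O(n^(1/3))

The term 3·nⁿ (O(nⁿ)) grows fastest and dominates all others.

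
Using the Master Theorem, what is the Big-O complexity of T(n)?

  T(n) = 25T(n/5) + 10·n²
Θ(n² log n)

Master Theorem: a = 25, b = 5, f(n) = 10·n².
Compute the critical exponent d = log₅(25) = 2.
Compare f(n) = Θ(n²) against n^d:
  k = 2 = d, so f(n) = Θ(n^d) — Case 2.
  Work is balanced across levels: T(n) = Θ(n^d log n) = Θ(n² log n).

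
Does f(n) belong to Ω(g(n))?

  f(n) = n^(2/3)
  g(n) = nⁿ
False

f(n) = n^(2/3) is O(n^(2/3)), and g(n) = nⁿ is O(nⁿ).
Since O(n^(2/3)) grows slower than O(nⁿ), f(n) = Ω(g(n)) is false.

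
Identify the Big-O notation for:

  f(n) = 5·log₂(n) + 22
O(log n)

The dominant term in 5·log₂(n) + 22 is 5·log₂(n), which is Θ(log n).
Lower-order terms (22) are asymptotically negligible.
Constants are absorbed, so the tightest bound is O(log n).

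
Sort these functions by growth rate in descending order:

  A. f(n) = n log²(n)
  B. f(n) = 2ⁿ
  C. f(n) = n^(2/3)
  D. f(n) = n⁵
B > D > A > C

Comparing growth rates:
B = 2ⁿ is O(2ⁿ)
D = n⁵ is O(n⁵)
A = n log²(n) is O(n log² n)
C = n^(2/3) is O(n^(2/3))

Therefore, the order from fastest to slowest is: B > D > A > C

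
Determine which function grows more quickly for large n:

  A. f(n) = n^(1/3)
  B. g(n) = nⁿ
B

f(n) = n^(1/3) is O(n^(1/3)), while g(n) = nⁿ is O(nⁿ).
Since O(nⁿ) grows faster than O(n^(1/3)), g(n) dominates.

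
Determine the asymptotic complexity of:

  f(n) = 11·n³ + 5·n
O(n³)

The dominant term in 11·n³ + 5·n is 11·n³, which is Θ(n³).
Lower-order terms (5·n) are asymptotically negligible.
Constants are absorbed, so the tightest bound is O(n³).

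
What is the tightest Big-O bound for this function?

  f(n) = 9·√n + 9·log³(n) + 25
O(√n)

The dominant term in 9·√n + 9·log³(n) + 25 is 9·√n, which is Θ(√n).
Lower-order terms (9·log³(n), 25) are asymptotically negligible.
Constants are absorbed, so the tightest bound is O(√n).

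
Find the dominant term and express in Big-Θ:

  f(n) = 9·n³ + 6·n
Θ(n³)

Order the terms by growth rate: 6·n ≺ 9·n³.
The fastest-growing term 9·n³ dominates as n → ∞; dropping its constant factor gives Θ(n³).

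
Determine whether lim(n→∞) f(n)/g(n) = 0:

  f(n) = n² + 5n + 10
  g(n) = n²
False

f(n) = n² + 5n + 10 is O(n²), and g(n) = n² is O(n²).
Since they have the same growth rate, f(n) = o(g(n)) is false.
(f = o(g) requires f to grow strictly slower, not equal.)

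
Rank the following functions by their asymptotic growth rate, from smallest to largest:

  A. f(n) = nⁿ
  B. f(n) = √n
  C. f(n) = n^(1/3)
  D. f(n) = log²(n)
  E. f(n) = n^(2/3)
D < C < B < E < A

Comparing growth rates:
D = log²(n) is O(log² n)
C = n^(1/3) is O(n^(1/3))
B = √n is O(√n)
E = n^(2/3) is O(n^(2/3))
A = nⁿ is O(nⁿ)

Therefore, the order from slowest to fastest is: D < C < B < E < A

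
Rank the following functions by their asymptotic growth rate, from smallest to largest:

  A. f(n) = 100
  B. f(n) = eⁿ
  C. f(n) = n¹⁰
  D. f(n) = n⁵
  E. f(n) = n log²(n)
A < E < D < C < B

Comparing growth rates:
A = 100 is O(1)
E = n log²(n) is O(n log² n)
D = n⁵ is O(n⁵)
C = n¹⁰ is O(n¹⁰)
B = eⁿ is O(eⁿ)

Therefore, the order from slowest to fastest is: A < E < D < C < B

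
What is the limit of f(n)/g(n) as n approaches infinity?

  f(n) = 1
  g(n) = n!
0

Since 1 (O(1)) grows slower than n! (O(n!)),
the ratio f(n)/g(n) → 0 as n → ∞.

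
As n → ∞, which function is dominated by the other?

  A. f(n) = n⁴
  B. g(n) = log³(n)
B

f(n) = n⁴ is O(n⁴), while g(n) = log³(n) is O(log³ n).
Since O(log³ n) grows slower than O(n⁴), g(n) is dominated.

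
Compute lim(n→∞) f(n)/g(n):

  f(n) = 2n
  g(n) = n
2

Since 2n and n have the same growth rate (O(n)),
the ratio converges to a constant: 2.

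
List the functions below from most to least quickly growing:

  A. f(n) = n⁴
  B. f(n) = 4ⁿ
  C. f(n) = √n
B > A > C

Comparing growth rates:
B = 4ⁿ is O(4ⁿ)
A = n⁴ is O(n⁴)
C = √n is O(√n)

Therefore, the order from fastest to slowest is: B > A > C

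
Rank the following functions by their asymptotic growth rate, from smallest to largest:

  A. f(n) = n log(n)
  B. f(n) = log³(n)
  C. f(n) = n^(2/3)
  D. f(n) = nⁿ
B < C < A < D

Comparing growth rates:
B = log³(n) is O(log³ n)
C = n^(2/3) is O(n^(2/3))
A = n log(n) is O(n log n)
D = nⁿ is O(nⁿ)

Therefore, the order from slowest to fastest is: B < C < A < D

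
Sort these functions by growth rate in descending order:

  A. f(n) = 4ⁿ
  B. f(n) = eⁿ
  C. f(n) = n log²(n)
A > B > C

Comparing growth rates:
A = 4ⁿ is O(4ⁿ)
B = eⁿ is O(eⁿ)
C = n log²(n) is O(n log² n)

Therefore, the order from fastest to slowest is: A > B > C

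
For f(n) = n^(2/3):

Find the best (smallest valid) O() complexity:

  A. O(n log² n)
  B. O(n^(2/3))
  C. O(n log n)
B

f(n) = n^(2/3) is O(n^(2/3)).
All listed options are valid Big-O bounds (upper bounds),
but O(n^(2/3)) is the tightest (smallest valid bound).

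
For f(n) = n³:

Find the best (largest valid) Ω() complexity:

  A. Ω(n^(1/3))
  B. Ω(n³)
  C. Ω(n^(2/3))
B

f(n) = n³ is Ω(n³).
All listed options are valid Big-Ω bounds (lower bounds),
but Ω(n³) is the tightest (largest valid bound).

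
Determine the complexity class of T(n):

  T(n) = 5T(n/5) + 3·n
Θ(n log n)

Master Theorem: a = 5, b = 5, f(n) = 3·n.
Compute the critical exponent d = log₅(5) = 1.
Compare f(n) = Θ(n) against n^d:
  k = 1 = d, so f(n) = Θ(n^d) — Case 2.
  Work is balanced across levels: T(n) = Θ(n^d log n) = Θ(n log n).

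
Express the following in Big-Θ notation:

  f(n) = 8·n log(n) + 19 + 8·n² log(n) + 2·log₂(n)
Θ(n² log n)

Order the terms by growth rate: 19 ≺ 2·log₂(n) ≺ 8·n log(n) ≺ 8·n² log(n).
The fastest-growing term 8·n² log(n) dominates as n → ∞; dropping its constant factor gives Θ(n² log n).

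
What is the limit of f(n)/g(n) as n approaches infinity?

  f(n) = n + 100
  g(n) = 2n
1/2

Since n + 100 and 2n have the same growth rate (O(n)),
the ratio converges to a constant: 1/2.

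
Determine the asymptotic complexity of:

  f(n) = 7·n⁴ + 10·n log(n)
O(n⁴)

The dominant term in 7·n⁴ + 10·n log(n) is 7·n⁴, which is Θ(n⁴).
Lower-order terms (10·n log(n)) are asymptotically negligible.
Constants are absorbed, so the tightest bound is O(n⁴).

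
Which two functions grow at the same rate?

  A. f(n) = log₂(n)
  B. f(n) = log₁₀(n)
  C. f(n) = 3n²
A and B

Examining each function:
  A. log₂(n) is O(log n)
  B. log₁₀(n) is O(log n)
  C. 3n² is O(n²)

Functions A and B both have the same complexity class.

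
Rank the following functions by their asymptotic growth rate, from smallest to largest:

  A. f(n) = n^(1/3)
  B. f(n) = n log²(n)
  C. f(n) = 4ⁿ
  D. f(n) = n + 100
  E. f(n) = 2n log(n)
A < D < E < B < C

Comparing growth rates:
A = n^(1/3) is O(n^(1/3))
D = n + 100 is O(n)
E = 2n log(n) is O(n log n)
B = n log²(n) is O(n log² n)
C = 4ⁿ is O(4ⁿ)

Therefore, the order from slowest to fastest is: A < D < E < B < C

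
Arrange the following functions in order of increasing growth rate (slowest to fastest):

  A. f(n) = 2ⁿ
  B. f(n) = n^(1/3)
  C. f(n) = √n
B < C < A

Comparing growth rates:
B = n^(1/3) is O(n^(1/3))
C = √n is O(√n)
A = 2ⁿ is O(2ⁿ)

Therefore, the order from slowest to fastest is: B < C < A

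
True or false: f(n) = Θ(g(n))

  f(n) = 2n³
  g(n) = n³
True

f(n) = 2n³ and g(n) = n³ are both O(n³).
Since they have the same asymptotic growth rate, f(n) = Θ(g(n)) is true.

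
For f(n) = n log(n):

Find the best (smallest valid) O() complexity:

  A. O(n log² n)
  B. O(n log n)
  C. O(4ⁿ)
B

f(n) = n log(n) is O(n log n).
All listed options are valid Big-O bounds (upper bounds),
but O(n log n) is the tightest (smallest valid bound).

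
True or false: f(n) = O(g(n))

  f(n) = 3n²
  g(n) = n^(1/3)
False

f(n) = 3n² is O(n²), and g(n) = n^(1/3) is O(n^(1/3)).
Since O(n²) grows faster than O(n^(1/3)), f(n) = O(g(n)) is false.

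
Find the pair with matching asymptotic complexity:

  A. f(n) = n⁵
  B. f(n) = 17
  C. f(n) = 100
B and C

Examining each function:
  A. n⁵ is O(n⁵)
  B. 17 is O(1)
  C. 100 is O(1)

Functions B and C both have the same complexity class.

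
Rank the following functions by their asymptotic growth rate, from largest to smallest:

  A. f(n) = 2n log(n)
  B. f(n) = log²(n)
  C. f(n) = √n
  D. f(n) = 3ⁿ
D > A > C > B

Comparing growth rates:
D = 3ⁿ is O(3ⁿ)
A = 2n log(n) is O(n log n)
C = √n is O(√n)
B = log²(n) is O(log² n)

Therefore, the order from fastest to slowest is: D > A > C > B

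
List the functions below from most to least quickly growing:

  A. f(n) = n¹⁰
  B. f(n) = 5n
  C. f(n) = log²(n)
A > B > C

Comparing growth rates:
A = n¹⁰ is O(n¹⁰)
B = 5n is O(n)
C = log²(n) is O(log² n)

Therefore, the order from fastest to slowest is: A > B > C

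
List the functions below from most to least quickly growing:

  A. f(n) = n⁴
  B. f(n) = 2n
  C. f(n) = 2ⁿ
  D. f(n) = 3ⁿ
D > C > A > B

Comparing growth rates:
D = 3ⁿ is O(3ⁿ)
C = 2ⁿ is O(2ⁿ)
A = n⁴ is O(n⁴)
B = 2n is O(n)

Therefore, the order from fastest to slowest is: D > C > A > B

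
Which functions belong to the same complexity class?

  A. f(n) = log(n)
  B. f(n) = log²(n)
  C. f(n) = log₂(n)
A and C

Examining each function:
  A. log(n) is O(log n)
  B. log²(n) is O(log² n)
  C. log₂(n) is O(log n)

Functions A and C both have the same complexity class.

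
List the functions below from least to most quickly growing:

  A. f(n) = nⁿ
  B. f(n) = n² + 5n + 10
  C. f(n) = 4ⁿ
B < C < A

Comparing growth rates:
B = n² + 5n + 10 is O(n²)
C = 4ⁿ is O(4ⁿ)
A = nⁿ is O(nⁿ)

Therefore, the order from slowest to fastest is: B < C < A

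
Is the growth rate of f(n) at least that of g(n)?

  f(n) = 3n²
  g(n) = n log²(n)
True

f(n) = 3n² is O(n²), and g(n) = n log²(n) is O(n log² n).
Since O(n²) grows at least as fast as O(n log² n), f(n) = Ω(g(n)) is true.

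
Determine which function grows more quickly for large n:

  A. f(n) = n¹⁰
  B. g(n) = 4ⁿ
B

f(n) = n¹⁰ is O(n¹⁰), while g(n) = 4ⁿ is O(4ⁿ).
Since O(4ⁿ) grows faster than O(n¹⁰), g(n) dominates.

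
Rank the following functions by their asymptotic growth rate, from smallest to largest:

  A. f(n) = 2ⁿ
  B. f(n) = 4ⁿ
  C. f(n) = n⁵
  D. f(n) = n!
C < A < B < D

Comparing growth rates:
C = n⁵ is O(n⁵)
A = 2ⁿ is O(2ⁿ)
B = 4ⁿ is O(4ⁿ)
D = n! is O(n!)

Therefore, the order from slowest to fastest is: C < A < B < D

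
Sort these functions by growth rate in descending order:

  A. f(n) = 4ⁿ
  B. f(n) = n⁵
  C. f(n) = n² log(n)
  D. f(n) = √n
A > B > C > D

Comparing growth rates:
A = 4ⁿ is O(4ⁿ)
B = n⁵ is O(n⁵)
C = n² log(n) is O(n² log n)
D = √n is O(√n)

Therefore, the order from fastest to slowest is: A > B > C > D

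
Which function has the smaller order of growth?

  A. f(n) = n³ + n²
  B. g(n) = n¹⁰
A

f(n) = n³ + n² is O(n³), while g(n) = n¹⁰ is O(n¹⁰).
Since O(n³) grows slower than O(n¹⁰), f(n) is dominated.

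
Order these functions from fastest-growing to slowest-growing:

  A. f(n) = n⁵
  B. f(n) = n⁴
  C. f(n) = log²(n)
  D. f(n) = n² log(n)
A > B > D > C

Comparing growth rates:
A = n⁵ is O(n⁵)
B = n⁴ is O(n⁴)
D = n² log(n) is O(n² log n)
C = log²(n) is O(log² n)

Therefore, the order from fastest to slowest is: A > B > D > C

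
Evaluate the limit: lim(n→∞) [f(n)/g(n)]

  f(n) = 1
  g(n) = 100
1/100

Since 1 and 100 have the same growth rate (O(1)),
the ratio converges to a constant: 1/100.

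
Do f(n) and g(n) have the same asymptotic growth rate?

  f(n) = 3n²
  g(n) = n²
True

f(n) = 3n² and g(n) = n² are both O(n²).
Since they have the same asymptotic growth rate, f(n) = Θ(g(n)) is true.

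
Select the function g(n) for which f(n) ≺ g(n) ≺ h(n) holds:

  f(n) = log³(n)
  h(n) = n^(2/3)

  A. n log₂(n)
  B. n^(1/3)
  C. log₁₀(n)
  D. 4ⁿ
B

We need g(n) with log³(n) = o(g(n)) and g(n) = o(n^(2/3)), i.e. O(log³ n) ≺ g ≺ O(n^(2/3)).
Check each option:
  A. n log₂(n) — O(n log n) does not grow strictly slower than h(n)
  B. n^(1/3) — O(n^(1/3)) is strictly between O(log³ n) and O(n^(2/3)) ✓
  C. log₁₀(n) — O(log n) does not grow strictly faster than f(n)
  D. 4ⁿ — O(4ⁿ) does not grow strictly slower than h(n)

Only option B (n^(1/3)) lies strictly between.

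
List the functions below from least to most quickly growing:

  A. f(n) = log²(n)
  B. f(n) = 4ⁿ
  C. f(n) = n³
A < C < B

Comparing growth rates:
A = log²(n) is O(log² n)
C = n³ is O(n³)
B = 4ⁿ is O(4ⁿ)

Therefore, the order from slowest to fastest is: A < C < B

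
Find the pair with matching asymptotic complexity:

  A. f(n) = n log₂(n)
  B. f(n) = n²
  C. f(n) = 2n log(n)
A and C

Examining each function:
  A. n log₂(n) is O(n log n)
  B. n² is O(n²)
  C. 2n log(n) is O(n log n)

Functions A and C both have the same complexity class.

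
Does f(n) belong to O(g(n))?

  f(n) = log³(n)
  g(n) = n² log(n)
True

f(n) = log³(n) is O(log³ n), and g(n) = n² log(n) is O(n² log n).
Since O(log³ n) ⊆ O(n² log n) (f grows no faster than g), f(n) = O(g(n)) is true.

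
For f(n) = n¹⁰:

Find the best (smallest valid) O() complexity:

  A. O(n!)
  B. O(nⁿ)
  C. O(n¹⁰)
C

f(n) = n¹⁰ is O(n¹⁰).
All listed options are valid Big-O bounds (upper bounds),
but O(n¹⁰) is the tightest (smallest valid bound).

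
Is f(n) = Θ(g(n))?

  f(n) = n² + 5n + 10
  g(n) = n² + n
True

f(n) = n² + 5n + 10 and g(n) = n² + n are both O(n²).
Since they have the same asymptotic growth rate, f(n) = Θ(g(n)) is true.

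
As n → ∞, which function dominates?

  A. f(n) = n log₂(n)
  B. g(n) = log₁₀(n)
A

f(n) = n log₂(n) is O(n log n), while g(n) = log₁₀(n) is O(log n).
Since O(n log n) grows faster than O(log n), f(n) dominates.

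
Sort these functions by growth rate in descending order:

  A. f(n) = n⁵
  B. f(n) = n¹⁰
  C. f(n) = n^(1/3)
B > A > C

Comparing growth rates:
B = n¹⁰ is O(n¹⁰)
A = n⁵ is O(n⁵)
C = n^(1/3) is O(n^(1/3))

Therefore, the order from fastest to slowest is: B > A > C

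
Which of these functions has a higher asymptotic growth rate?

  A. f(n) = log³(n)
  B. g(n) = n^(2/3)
B

f(n) = log³(n) is O(log³ n), while g(n) = n^(2/3) is O(n^(2/3)).
Since O(n^(2/3)) grows faster than O(log³ n), g(n) dominates.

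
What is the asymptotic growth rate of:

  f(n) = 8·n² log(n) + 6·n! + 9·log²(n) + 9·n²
Θ(n!)

Order the terms by growth rate: 9·log²(n) ≺ 9·n² ≺ 8·n² log(n) ≺ 6·n!.
The fastest-growing term 6·n! dominates as n → ∞; dropping its constant factor gives Θ(n!).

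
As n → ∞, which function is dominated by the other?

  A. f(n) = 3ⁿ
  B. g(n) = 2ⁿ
B

f(n) = 3ⁿ is O(3ⁿ), while g(n) = 2ⁿ is O(2ⁿ).
Since O(2ⁿ) grows slower than O(3ⁿ), g(n) is dominated.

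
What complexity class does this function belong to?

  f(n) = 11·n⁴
O(n⁴)

The dominant term in 11·n⁴ is 11·n⁴, which is Θ(n⁴).
Constants are absorbed, so the tightest bound is O(n⁴).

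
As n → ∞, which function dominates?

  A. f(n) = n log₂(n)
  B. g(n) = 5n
A

f(n) = n log₂(n) is O(n log n), while g(n) = 5n is O(n).
Since O(n log n) grows faster than O(n), f(n) dominates.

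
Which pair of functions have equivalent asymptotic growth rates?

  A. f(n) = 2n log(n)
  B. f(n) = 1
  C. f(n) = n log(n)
A and C

Examining each function:
  A. 2n log(n) is O(n log n)
  B. 1 is O(1)
  C. n log(n) is O(n log n)

Functions A and C both have the same complexity class.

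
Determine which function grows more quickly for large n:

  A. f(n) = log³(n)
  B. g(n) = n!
B

f(n) = log³(n) is O(log³ n), while g(n) = n! is O(n!).
Since O(n!) grows faster than O(log³ n), g(n) dominates.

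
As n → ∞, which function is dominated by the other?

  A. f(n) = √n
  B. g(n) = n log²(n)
A

f(n) = √n is O(√n), while g(n) = n log²(n) is O(n log² n).
Since O(√n) grows slower than O(n log² n), f(n) is dominated.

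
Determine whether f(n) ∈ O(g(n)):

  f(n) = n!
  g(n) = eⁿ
False

f(n) = n! is O(n!), and g(n) = eⁿ is O(eⁿ).
Since O(n!) grows faster than O(eⁿ), f(n) = O(g(n)) is false.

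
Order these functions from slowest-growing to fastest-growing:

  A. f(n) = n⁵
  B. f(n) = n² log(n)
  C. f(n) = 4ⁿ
B < A < C

Comparing growth rates:
B = n² log(n) is O(n² log n)
A = n⁵ is O(n⁵)
C = 4ⁿ is O(4ⁿ)

Therefore, the order from slowest to fastest is: B < A < C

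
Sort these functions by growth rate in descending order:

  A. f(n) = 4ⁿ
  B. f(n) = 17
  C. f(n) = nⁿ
C > A > B

Comparing growth rates:
C = nⁿ is O(nⁿ)
A = 4ⁿ is O(4ⁿ)
B = 17 is O(1)

Therefore, the order from fastest to slowest is: C > A > B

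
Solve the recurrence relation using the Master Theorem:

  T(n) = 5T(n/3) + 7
Θ(n^log₃(5))

Master Theorem: a = 5, b = 3, f(n) = 7.
Compute the critical exponent d = log₃(5) = 1.465.
Compare f(n) = Θ(1) against n^d:
  k = 0 < d = 1.465, so f(n) = O(n^(d-ε)) — Case 1.
  The recursion cost dominates: T(n) = Θ(n^d) = Θ(n^log₃(5)).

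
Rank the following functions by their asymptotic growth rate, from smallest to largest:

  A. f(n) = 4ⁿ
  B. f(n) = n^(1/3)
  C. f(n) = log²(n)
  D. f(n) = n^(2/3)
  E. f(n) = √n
C < B < E < D < A

Comparing growth rates:
C = log²(n) is O(log² n)
B = n^(1/3) is O(n^(1/3))
E = √n is O(√n)
D = n^(2/3) is O(n^(2/3))
A = 4ⁿ is O(4ⁿ)

Therefore, the order from slowest to fastest is: C < B < E < D < A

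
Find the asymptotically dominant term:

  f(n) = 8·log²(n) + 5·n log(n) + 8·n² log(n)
8·n² log(n)

Looking at each term:
  - 8·log²(n) is O(log² n)
  - 5·n log(n) is O(n log n)
  - 8·n² log(n) is O(n² log n)

The term 8·n² log(n) (O(n² log n)) grows fastest and dominates all others.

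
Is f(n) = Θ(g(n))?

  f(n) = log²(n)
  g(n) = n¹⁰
False

f(n) = log²(n) is O(log² n), and g(n) = n¹⁰ is O(n¹⁰).
Since they have different growth rates, f(n) = Θ(g(n)) is false.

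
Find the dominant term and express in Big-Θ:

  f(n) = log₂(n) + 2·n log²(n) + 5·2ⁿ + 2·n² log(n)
Θ(2ⁿ)

Order the terms by growth rate: log₂(n) ≺ 2·n log²(n) ≺ 2·n² log(n) ≺ 5·2ⁿ.
The fastest-growing term 5·2ⁿ dominates as n → ∞; dropping its constant factor gives Θ(2ⁿ).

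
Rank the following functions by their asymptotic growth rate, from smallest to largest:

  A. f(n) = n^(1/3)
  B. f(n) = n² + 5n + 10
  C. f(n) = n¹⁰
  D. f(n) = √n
A < D < B < C

Comparing growth rates:
A = n^(1/3) is O(n^(1/3))
D = √n is O(√n)
B = n² + 5n + 10 is O(n²)
C = n¹⁰ is O(n¹⁰)

Therefore, the order from slowest to fastest is: A < D < B < C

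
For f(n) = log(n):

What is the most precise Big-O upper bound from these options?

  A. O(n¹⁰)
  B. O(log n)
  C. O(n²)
B

f(n) = log(n) is O(log n).
All listed options are valid Big-O bounds (upper bounds),
but O(log n) is the tightest (smallest valid bound).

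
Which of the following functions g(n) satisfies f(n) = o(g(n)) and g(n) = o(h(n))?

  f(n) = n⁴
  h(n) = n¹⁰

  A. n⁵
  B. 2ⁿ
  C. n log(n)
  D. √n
A

We need g(n) with n⁴ = o(g(n)) and g(n) = o(n¹⁰), i.e. O(n⁴) ≺ g ≺ O(n¹⁰).
Check each option:
  A. n⁵ — O(n⁵) is strictly between O(n⁴) and O(n¹⁰) ✓
  B. 2ⁿ — O(2ⁿ) does not grow strictly slower than h(n)
  C. n log(n) — O(n log n) does not grow strictly faster than f(n)
  D. √n — O(√n) does not grow strictly faster than f(n)

Only option A (n⁵) lies strictly between.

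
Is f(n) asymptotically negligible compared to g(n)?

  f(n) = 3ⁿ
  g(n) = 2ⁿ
False

f(n) = 3ⁿ is O(3ⁿ), and g(n) = 2ⁿ is O(2ⁿ).
Since O(3ⁿ) grows faster than or equal to O(2ⁿ), f(n) = o(g(n)) is false.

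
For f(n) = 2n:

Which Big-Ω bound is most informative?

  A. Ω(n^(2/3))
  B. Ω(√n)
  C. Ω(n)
C

f(n) = 2n is Ω(n).
All listed options are valid Big-Ω bounds (lower bounds),
but Ω(n) is the tightest (largest valid bound).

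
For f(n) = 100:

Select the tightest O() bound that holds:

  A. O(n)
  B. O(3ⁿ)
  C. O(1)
C

f(n) = 100 is O(1).
All listed options are valid Big-O bounds (upper bounds),
but O(1) is the tightest (smallest valid bound).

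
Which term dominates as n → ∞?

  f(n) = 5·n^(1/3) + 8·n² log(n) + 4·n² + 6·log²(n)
8·n² log(n)

Looking at each term:
  - 5·n^(1/3) is O(n^(1/3))
  - 8·n² log(n) is O(n² log n)
  - 4·n² is O(n²)
  - 6·log²(n) is O(log² n)

The term 8·n² log(n) (O(n² log n)) grows fastest and dominates all others.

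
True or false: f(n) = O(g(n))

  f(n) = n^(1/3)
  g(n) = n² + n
True

f(n) = n^(1/3) is O(n^(1/3)), and g(n) = n² + n is O(n²).
Since O(n^(1/3)) ⊆ O(n²) (f grows no faster than g), f(n) = O(g(n)) is true.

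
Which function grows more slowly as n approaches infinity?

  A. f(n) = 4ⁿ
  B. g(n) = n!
A

f(n) = 4ⁿ is O(4ⁿ), while g(n) = n! is O(n!).
Since O(4ⁿ) grows slower than O(n!), f(n) is dominated.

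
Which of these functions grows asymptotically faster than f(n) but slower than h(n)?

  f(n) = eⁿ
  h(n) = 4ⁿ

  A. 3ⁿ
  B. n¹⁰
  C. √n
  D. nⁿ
A

We need g(n) with eⁿ = o(g(n)) and g(n) = o(4ⁿ), i.e. O(eⁿ) ≺ g ≺ O(4ⁿ).
Check each option:
  A. 3ⁿ — O(3ⁿ) is strictly between O(eⁿ) and O(4ⁿ) ✓
  B. n¹⁰ — O(n¹⁰) does not grow strictly faster than f(n)
  C. √n — O(√n) does not grow strictly faster than f(n)
  D. nⁿ — O(nⁿ) does not grow strictly slower than h(n)

Only option A (3ⁿ) lies strictly between.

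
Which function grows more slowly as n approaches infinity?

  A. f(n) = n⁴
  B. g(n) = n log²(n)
B

f(n) = n⁴ is O(n⁴), while g(n) = n log²(n) is O(n log² n).
Since O(n log² n) grows slower than O(n⁴), g(n) is dominated.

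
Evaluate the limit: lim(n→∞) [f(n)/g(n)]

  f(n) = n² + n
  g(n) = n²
1

Since n² + n and n² have the same growth rate (O(n²)),
the ratio converges to a constant: 1.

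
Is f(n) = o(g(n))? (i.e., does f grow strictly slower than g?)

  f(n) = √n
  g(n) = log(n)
False

f(n) = √n is O(√n), and g(n) = log(n) is O(log n).
Since O(√n) grows faster than or equal to O(log n), f(n) = o(g(n)) is false.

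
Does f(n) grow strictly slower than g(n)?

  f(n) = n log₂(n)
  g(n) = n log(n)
False

f(n) = n log₂(n) is O(n log n), and g(n) = n log(n) is O(n log n).
Since they have the same growth rate, f(n) = o(g(n)) is false.
(f = o(g) requires f to grow strictly slower, not equal.)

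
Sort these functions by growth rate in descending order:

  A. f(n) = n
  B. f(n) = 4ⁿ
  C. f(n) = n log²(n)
B > C > A

Comparing growth rates:
B = 4ⁿ is O(4ⁿ)
C = n log²(n) is O(n log² n)
A = n is O(n)

Therefore, the order from fastest to slowest is: B > C > A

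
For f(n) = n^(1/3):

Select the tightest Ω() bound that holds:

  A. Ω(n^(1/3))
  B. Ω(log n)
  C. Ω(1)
A

f(n) = n^(1/3) is Ω(n^(1/3)).
All listed options are valid Big-Ω bounds (lower bounds),
but Ω(n^(1/3)) is the tightest (largest valid bound).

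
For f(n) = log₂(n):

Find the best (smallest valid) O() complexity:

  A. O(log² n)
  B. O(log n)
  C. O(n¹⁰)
B

f(n) = log₂(n) is O(log n).
All listed options are valid Big-O bounds (upper bounds),
but O(log n) is the tightest (smallest valid bound).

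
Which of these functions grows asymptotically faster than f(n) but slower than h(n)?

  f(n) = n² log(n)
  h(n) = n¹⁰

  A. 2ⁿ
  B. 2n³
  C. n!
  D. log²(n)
B

We need g(n) with n² log(n) = o(g(n)) and g(n) = o(n¹⁰), i.e. O(n² log n) ≺ g ≺ O(n¹⁰).
Check each option:
  A. 2ⁿ — O(2ⁿ) does not grow strictly slower than h(n)
  B. 2n³ — O(n³) is strictly between O(n² log n) and O(n¹⁰) ✓
  C. n! — O(n!) does not grow strictly slower than h(n)
  D. log²(n) — O(log² n) does not grow strictly faster than f(n)

Only option B (2n³) lies strictly between.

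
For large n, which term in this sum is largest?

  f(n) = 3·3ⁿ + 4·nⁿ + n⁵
4·nⁿ

Looking at each term:
  - 3·3ⁿ is O(3ⁿ)
  - 4·nⁿ is O(nⁿ)
  - n⁵ is O(n⁵)

The term 4·nⁿ (O(nⁿ)) grows fastest and dominates all others.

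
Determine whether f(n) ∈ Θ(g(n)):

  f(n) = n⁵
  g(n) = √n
False

f(n) = n⁵ is O(n⁵), and g(n) = √n is O(√n).
Since they have different growth rates, f(n) = Θ(g(n)) is false.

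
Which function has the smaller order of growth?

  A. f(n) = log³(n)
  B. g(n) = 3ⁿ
A

f(n) = log³(n) is O(log³ n), while g(n) = 3ⁿ is O(3ⁿ).
Since O(log³ n) grows slower than O(3ⁿ), f(n) is dominated.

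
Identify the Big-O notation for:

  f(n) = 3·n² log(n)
O(n² log n)

The dominant term in 3·n² log(n) is 3·n² log(n), which is Θ(n² log n).
Constants are absorbed, so the tightest bound is O(n² log n).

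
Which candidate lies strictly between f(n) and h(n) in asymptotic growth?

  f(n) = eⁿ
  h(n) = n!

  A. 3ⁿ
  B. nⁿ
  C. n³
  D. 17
A

We need g(n) with eⁿ = o(g(n)) and g(n) = o(n!), i.e. O(eⁿ) ≺ g ≺ O(n!).
Check each option:
  A. 3ⁿ — O(3ⁿ) is strictly between O(eⁿ) and O(n!) ✓
  B. nⁿ — O(nⁿ) does not grow strictly slower than h(n)
  C. n³ — O(n³) does not grow strictly faster than f(n)
  D. 17 — O(1) does not grow strictly faster than f(n)

Only option A (3ⁿ) lies strictly between.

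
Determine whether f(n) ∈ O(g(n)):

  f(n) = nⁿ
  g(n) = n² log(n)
False

f(n) = nⁿ is O(nⁿ), and g(n) = n² log(n) is O(n² log n).
Since O(nⁿ) grows faster than O(n² log n), f(n) = O(g(n)) is false.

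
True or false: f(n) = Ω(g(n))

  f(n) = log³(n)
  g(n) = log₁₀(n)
True

f(n) = log³(n) is O(log³ n), and g(n) = log₁₀(n) is O(log n).
Since O(log³ n) grows at least as fast as O(log n), f(n) = Ω(g(n)) is true.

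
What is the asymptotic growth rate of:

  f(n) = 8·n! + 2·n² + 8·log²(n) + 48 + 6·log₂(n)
Θ(n!)

Order the terms by growth rate: 48 ≺ 6·log₂(n) ≺ 8·log²(n) ≺ 2·n² ≺ 8·n!.
The fastest-growing term 8·n! dominates as n → ∞; dropping its constant factor gives Θ(n!).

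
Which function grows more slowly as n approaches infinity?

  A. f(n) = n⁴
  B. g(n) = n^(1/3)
B

f(n) = n⁴ is O(n⁴), while g(n) = n^(1/3) is O(n^(1/3)).
Since O(n^(1/3)) grows slower than O(n⁴), g(n) is dominated.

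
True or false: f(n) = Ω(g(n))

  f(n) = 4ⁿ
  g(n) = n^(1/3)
True

f(n) = 4ⁿ is O(4ⁿ), and g(n) = n^(1/3) is O(n^(1/3)).
Since O(4ⁿ) grows at least as fast as O(n^(1/3)), f(n) = Ω(g(n)) is true.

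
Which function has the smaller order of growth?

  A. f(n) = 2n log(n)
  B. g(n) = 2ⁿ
A

f(n) = 2n log(n) is O(n log n), while g(n) = 2ⁿ is O(2ⁿ).
Since O(n log n) grows slower than O(2ⁿ), f(n) is dominated.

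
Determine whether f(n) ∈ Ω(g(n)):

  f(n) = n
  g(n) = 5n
True

f(n) = n and g(n) = 5n are both O(n).
Big-Ω permits equal growth rates (f ≥ c·g for some c > 0), so f(n) = Ω(g(n)) is true.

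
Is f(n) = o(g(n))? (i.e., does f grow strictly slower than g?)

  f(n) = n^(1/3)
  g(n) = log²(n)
False

f(n) = n^(1/3) is O(n^(1/3)), and g(n) = log²(n) is O(log² n).
Since O(n^(1/3)) grows faster than or equal to O(log² n), f(n) = o(g(n)) is false.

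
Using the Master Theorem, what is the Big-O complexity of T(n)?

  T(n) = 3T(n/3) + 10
Θ(n)

Master Theorem: a = 3, b = 3, f(n) = 10.
Compute the critical exponent d = log₃(3) = 1.
Compare f(n) = Θ(1) against n^d:
  k = 0 < d = 1, so f(n) = O(n^(d-ε)) — Case 1.
  The recursion cost dominates: T(n) = Θ(n^d) = Θ(n).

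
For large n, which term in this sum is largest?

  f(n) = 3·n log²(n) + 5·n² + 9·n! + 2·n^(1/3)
9·n!

Looking at each term:
  - 3·n log²(n) is O(n log² n)
  - 5·n² is O(n²)
  - 9·n! is O(n!)
  - 2·n^(1/3) is O(n^(1/3))

The term 9·n! (O(n!)) grows fastest and dominates all others.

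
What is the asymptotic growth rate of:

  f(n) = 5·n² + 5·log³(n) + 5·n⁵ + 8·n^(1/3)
Θ(n⁵)

Order the terms by growth rate: 5·log³(n) ≺ 8·n^(1/3) ≺ 5·n² ≺ 5·n⁵.
The fastest-growing term 5·n⁵ dominates as n → ∞; dropping its constant factor gives Θ(n⁵).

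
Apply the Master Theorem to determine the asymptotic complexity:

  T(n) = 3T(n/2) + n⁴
Θ(n⁴)

Master Theorem: a = 3, b = 2, f(n) = n⁴.
Compute the critical exponent d = log₂(3) = 1.585.
Compare f(n) = Θ(n⁴) against n^d:
  k = 4 > d = 1.585, so f(n) = Ω(n^(d+ε)) — Case 3.
  Regularity: a·(n/b)^4/n^4 = a/b^4 = 3/16 < 1 ✓.
  The top-level work dominates: T(n) = Θ(f(n)) = Θ(n⁴).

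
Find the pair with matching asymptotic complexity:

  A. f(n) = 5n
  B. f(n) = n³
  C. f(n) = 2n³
B and C

Examining each function:
  A. 5n is O(n)
  B. n³ is O(n³)
  C. 2n³ is O(n³)

Functions B and C both have the same complexity class.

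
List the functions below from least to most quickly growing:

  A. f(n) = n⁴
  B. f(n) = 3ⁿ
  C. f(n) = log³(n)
C < A < B

Comparing growth rates:
C = log³(n) is O(log³ n)
A = n⁴ is O(n⁴)
B = 3ⁿ is O(3ⁿ)

Therefore, the order from slowest to fastest is: C < A < B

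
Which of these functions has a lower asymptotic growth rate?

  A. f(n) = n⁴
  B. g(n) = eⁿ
A

f(n) = n⁴ is O(n⁴), while g(n) = eⁿ is O(eⁿ).
Since O(n⁴) grows slower than O(eⁿ), f(n) is dominated.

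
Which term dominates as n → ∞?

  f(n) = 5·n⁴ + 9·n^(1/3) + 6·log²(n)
5·n⁴

Looking at each term:
  - 5·n⁴ is O(n⁴)
  - 9·n^(1/3) is O(n^(1/3))
  - 6·log²(n) is O(log² n)

The term 5·n⁴ (O(n⁴)) grows fastest and dominates all others.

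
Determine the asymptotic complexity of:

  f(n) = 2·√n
O(√n)

The dominant term in 2·√n is 2·√n, which is Θ(√n).
Constants are absorbed, so the tightest bound is O(√n).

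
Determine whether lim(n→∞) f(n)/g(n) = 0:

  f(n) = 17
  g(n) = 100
False

f(n) = 17 is O(1), and g(n) = 100 is O(1).
Since they have the same growth rate, f(n) = o(g(n)) is false.
(f = o(g) requires f to grow strictly slower, not equal.)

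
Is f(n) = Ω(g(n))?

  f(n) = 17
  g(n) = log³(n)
False

f(n) = 17 is O(1), and g(n) = log³(n) is O(log³ n).
Since O(1) grows slower than O(log³ n), f(n) = Ω(g(n)) is false.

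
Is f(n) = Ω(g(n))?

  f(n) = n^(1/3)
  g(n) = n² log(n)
False

f(n) = n^(1/3) is O(n^(1/3)), and g(n) = n² log(n) is O(n² log n).
Since O(n^(1/3)) grows slower than O(n² log n), f(n) = Ω(g(n)) is false.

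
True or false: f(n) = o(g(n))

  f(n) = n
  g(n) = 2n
False

f(n) = n is O(n), and g(n) = 2n is O(n).
Since they have the same growth rate, f(n) = o(g(n)) is false.
(f = o(g) requires f to grow strictly slower, not equal.)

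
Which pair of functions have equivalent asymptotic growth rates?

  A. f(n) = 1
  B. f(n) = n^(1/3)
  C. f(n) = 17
A and C

Examining each function:
  A. 1 is O(1)
  B. n^(1/3) is O(n^(1/3))
  C. 17 is O(1)

Functions A and C both have the same complexity class.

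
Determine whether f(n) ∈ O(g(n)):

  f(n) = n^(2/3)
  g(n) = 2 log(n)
False

f(n) = n^(2/3) is O(n^(2/3)), and g(n) = 2 log(n) is O(log n).
Since O(n^(2/3)) grows faster than O(log n), f(n) = O(g(n)) is false.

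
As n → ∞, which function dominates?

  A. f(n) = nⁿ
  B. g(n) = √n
A

f(n) = nⁿ is O(nⁿ), while g(n) = √n is O(√n).
Since O(nⁿ) grows faster than O(√n), f(n) dominates.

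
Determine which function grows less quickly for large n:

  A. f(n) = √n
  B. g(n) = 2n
A

f(n) = √n is O(√n), while g(n) = 2n is O(n).
Since O(√n) grows slower than O(n), f(n) is dominated.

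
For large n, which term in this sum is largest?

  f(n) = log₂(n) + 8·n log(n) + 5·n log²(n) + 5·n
5·n log²(n)

Looking at each term:
  - log₂(n) is O(log n)
  - 8·n log(n) is O(n log n)
  - 5·n log²(n) is O(n log² n)
  - 5·n is O(n)

The term 5·n log²(n) (O(n log² n)) grows fastest and dominates all others.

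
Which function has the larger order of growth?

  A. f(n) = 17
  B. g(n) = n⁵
B

f(n) = 17 is O(1), while g(n) = n⁵ is O(n⁵).
Since O(n⁵) grows faster than O(1), g(n) dominates.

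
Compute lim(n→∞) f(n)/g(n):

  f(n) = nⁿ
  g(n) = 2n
∞

Since nⁿ (O(nⁿ)) grows faster than 2n (O(n)),
the ratio f(n)/g(n) → ∞ as n → ∞.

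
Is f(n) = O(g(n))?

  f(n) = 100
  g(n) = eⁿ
True

f(n) = 100 is O(1), and g(n) = eⁿ is O(eⁿ).
Since O(1) ⊆ O(eⁿ) (f grows no faster than g), f(n) = O(g(n)) is true.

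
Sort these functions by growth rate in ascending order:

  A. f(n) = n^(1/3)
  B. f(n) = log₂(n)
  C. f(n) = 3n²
B < A < C

Comparing growth rates:
B = log₂(n) is O(log n)
A = n^(1/3) is O(n^(1/3))
C = 3n² is O(n²)

Therefore, the order from slowest to fastest is: B < A < C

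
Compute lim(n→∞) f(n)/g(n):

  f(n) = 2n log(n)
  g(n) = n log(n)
2

Since 2n log(n) and n log(n) have the same growth rate (O(n log n)),
the ratio converges to a constant: 2.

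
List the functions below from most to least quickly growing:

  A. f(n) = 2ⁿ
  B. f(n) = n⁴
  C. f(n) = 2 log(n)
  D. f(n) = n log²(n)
A > B > D > C

Comparing growth rates:
A = 2ⁿ is O(2ⁿ)
B = n⁴ is O(n⁴)
D = n log²(n) is O(n log² n)
C = 2 log(n) is O(log n)

Therefore, the order from fastest to slowest is: A > B > D > C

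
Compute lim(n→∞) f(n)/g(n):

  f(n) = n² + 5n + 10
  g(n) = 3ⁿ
0

Since n² + 5n + 10 (O(n²)) grows slower than 3ⁿ (O(3ⁿ)),
the ratio f(n)/g(n) → 0 as n → ∞.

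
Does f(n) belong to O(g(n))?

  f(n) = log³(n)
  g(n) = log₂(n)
False

f(n) = log³(n) is O(log³ n), and g(n) = log₂(n) is O(log n).
Since O(log³ n) grows faster than O(log n), f(n) = O(g(n)) is false.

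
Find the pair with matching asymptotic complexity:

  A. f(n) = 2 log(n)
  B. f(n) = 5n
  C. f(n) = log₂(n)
A and C

Examining each function:
  A. 2 log(n) is O(log n)
  B. 5n is O(n)
  C. log₂(n) is O(log n)

Functions A and C both have the same complexity class.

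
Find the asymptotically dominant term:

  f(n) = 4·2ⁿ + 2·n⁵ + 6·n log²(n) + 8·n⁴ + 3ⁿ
3ⁿ

Looking at each term:
  - 4·2ⁿ is O(2ⁿ)
  - 2·n⁵ is O(n⁵)
  - 6·n log²(n) is O(n log² n)
  - 8·n⁴ is O(n⁴)
  - 3ⁿ is O(3ⁿ)

The term 3ⁿ (O(3ⁿ)) grows fastest and dominates all others.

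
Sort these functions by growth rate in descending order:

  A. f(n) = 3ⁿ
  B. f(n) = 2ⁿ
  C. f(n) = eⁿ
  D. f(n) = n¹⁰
A > C > B > D

Comparing growth rates:
A = 3ⁿ is O(3ⁿ)
C = eⁿ is O(eⁿ)
B = 2ⁿ is O(2ⁿ)
D = n¹⁰ is O(n¹⁰)

Therefore, the order from fastest to slowest is: A > C > B > D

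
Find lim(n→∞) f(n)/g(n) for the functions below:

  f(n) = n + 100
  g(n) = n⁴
0

Since n + 100 (O(n)) grows slower than n⁴ (O(n⁴)),
the ratio f(n)/g(n) → 0 as n → ∞.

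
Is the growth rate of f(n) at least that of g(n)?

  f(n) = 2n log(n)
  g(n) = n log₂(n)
True

f(n) = 2n log(n) and g(n) = n log₂(n) are both O(n log n).
Big-Ω permits equal growth rates (f ≥ c·g for some c > 0), so f(n) = Ω(g(n)) is true.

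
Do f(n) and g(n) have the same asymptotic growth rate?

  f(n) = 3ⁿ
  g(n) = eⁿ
False

f(n) = 3ⁿ is O(3ⁿ), and g(n) = eⁿ is O(eⁿ).
Since they have different growth rates, f(n) = Θ(g(n)) is false.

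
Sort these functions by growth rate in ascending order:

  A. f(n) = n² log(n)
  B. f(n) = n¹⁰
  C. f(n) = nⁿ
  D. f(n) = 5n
D < A < B < C

Comparing growth rates:
D = 5n is O(n)
A = n² log(n) is O(n² log n)
B = n¹⁰ is O(n¹⁰)
C = nⁿ is O(nⁿ)

Therefore, the order from slowest to fastest is: D < A < B < C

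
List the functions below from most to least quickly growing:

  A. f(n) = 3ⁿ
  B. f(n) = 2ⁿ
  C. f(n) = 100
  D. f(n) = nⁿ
D > A > B > C

Comparing growth rates:
D = nⁿ is O(nⁿ)
A = 3ⁿ is O(3ⁿ)
B = 2ⁿ is O(2ⁿ)
C = 100 is O(1)

Therefore, the order from fastest to slowest is: D > A > B > C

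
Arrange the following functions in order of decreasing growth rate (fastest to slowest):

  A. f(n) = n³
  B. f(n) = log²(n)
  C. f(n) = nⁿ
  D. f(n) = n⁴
C > D > A > B

Comparing growth rates:
C = nⁿ is O(nⁿ)
D = n⁴ is O(n⁴)
A = n³ is O(n³)
B = log²(n) is O(log² n)

Therefore, the order from fastest to slowest is: C > D > A > B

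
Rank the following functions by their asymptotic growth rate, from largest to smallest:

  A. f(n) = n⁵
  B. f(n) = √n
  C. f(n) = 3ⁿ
C > A > B

Comparing growth rates:
C = 3ⁿ is O(3ⁿ)
A = n⁵ is O(n⁵)
B = √n is O(√n)

Therefore, the order from fastest to slowest is: C > A > B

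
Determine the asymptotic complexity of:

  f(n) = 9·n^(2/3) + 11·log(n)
O(n^(2/3))

The dominant term in 9·n^(2/3) + 11·log(n) is 9·n^(2/3), which is Θ(n^(2/3)).
Lower-order terms (11·log(n)) are asymptotically negligible.
Constants are absorbed, so the tightest bound is O(n^(2/3)).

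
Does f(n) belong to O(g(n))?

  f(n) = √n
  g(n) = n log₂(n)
True

f(n) = √n is O(√n), and g(n) = n log₂(n) is O(n log n).
Since O(√n) ⊆ O(n log n) (f grows no faster than g), f(n) = O(g(n)) is true.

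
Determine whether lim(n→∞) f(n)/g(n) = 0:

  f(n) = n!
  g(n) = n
False

f(n) = n! is O(n!), and g(n) = n is O(n).
Since O(n!) grows faster than or equal to O(n), f(n) = o(g(n)) is false.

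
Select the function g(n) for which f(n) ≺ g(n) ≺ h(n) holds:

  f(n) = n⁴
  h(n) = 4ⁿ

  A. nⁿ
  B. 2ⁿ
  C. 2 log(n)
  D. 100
B

We need g(n) with n⁴ = o(g(n)) and g(n) = o(4ⁿ), i.e. O(n⁴) ≺ g ≺ O(4ⁿ).
Check each option:
  A. nⁿ — O(nⁿ) does not grow strictly slower than h(n)
  B. 2ⁿ — O(2ⁿ) is strictly between O(n⁴) and O(4ⁿ) ✓
  C. 2 log(n) — O(log n) does not grow strictly faster than f(n)
  D. 100 — O(1) does not grow strictly faster than f(n)

Only option B (2ⁿ) lies strictly between.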